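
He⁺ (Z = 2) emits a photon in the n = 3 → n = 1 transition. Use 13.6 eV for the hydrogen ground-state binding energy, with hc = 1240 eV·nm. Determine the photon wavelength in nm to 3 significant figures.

25.6 nm

For Z = 2 the level energies scale as Z², so the effective Rydberg energy is 13.6 × 4 = 54.40 eV.
ΔE = 54.40 × (1/1² − 1/3²) = 54.40 × 0.8889 = 48.36 eV.
λ = hc/ΔE = 1240 / 48.36 = 25.6 nm.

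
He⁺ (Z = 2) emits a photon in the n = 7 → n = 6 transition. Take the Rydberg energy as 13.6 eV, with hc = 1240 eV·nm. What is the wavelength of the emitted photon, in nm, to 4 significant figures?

For Z = 2 the level energies scale as Z², so the effective Rydberg energy is 13.6 × 4 = 54.40 eV.
ΔE = 54.40 × (1/6² − 1/7²) = 54.40 × 0.007370 = 0.4009 eV.
λ = hc/ΔE = 1240 / 0.4009 = 3093 nm.

3093 nm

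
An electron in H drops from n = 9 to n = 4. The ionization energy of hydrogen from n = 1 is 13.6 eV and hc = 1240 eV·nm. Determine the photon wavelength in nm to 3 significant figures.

1820 nm

ΔE = 13.60 × (1/4² − 1/9²) = 13.60 × 0.05015 = 0.6821 eV.
λ = hc/ΔE = 1240 / 0.6821 = 1820 nm.
This line belongs to the Brackett series.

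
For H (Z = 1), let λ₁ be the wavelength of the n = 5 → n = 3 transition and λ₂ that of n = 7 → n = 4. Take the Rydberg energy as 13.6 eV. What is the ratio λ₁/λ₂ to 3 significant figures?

0.592

λ ∝ 1/ΔE ∝ 1/(1/n_f² − 1/n_i²), and the Z² and hc factors cancel in the ratio.
λ₁/λ₂ = (1/4² − 1/7²)/(1/3² − 1/5²) = 0.04209/0.07111 = 0.592.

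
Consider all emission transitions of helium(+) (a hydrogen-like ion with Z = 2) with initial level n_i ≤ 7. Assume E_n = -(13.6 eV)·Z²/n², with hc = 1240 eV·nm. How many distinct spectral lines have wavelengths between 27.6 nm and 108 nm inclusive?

3

Enumerate all n_i → n_f pairs with 1 ≤ n_f < n_i ≤ 7 and compute λ = 1240 / [13.6·4·(1/n_f² − 1/n_i²)].
Lines falling in [27.6, 108] nm: 2→1 (30.39 nm), 7→2 (99.28 nm), 6→2 (102.6 nm).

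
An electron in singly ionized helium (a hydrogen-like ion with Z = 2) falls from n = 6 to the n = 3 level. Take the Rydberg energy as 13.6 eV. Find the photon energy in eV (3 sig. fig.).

4.53 eV

The Bohr energies scale as Z², so for Z = 2: E_n = −54.40/n² eV.
E_6 = −54.40/36 = −1.511 eV and E_3 = −54.40/9 = −6.044 eV.
The photon energy is |E_6 − E_3| = 4.53 eV.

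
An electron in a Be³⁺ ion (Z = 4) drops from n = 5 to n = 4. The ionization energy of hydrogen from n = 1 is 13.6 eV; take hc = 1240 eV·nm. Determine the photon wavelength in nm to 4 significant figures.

253.3 nm

For Z = 4 the level energies scale as Z², so the effective Rydberg energy is 13.6 × 16 = 217.6 eV.
ΔE = 217.6 × (1/4² − 1/5²) = 217.6 × 0.02250 = 4.896 eV.
λ = hc/ΔE = 1240 / 4.896 = 253.3 nm.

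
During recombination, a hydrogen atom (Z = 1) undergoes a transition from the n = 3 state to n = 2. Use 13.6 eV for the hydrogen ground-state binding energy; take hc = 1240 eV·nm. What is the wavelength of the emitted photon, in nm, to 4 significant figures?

656.5 nm

ΔE = 13.60 × (1/2² − 1/3²) = 13.60 × 0.1389 = 1.889 eV.
λ = hc/ΔE = 1240 / 1.889 = 656.5 nm.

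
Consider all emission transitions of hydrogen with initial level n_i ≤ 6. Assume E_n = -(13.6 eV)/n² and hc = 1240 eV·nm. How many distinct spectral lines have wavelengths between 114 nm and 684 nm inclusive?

Enumerate all n_i → n_f pairs with 1 ≤ n_f < n_i ≤ 6 and compute λ = 1240 / [13.6·1·(1/n_f² − 1/n_i²)].
Lines falling in [114, 684] nm: 2→1 (121.6 nm), 6→2 (410.3 nm), 5→2 (434.2 nm), 4→2 (486.3 nm), 3→2 (656.5 nm).

5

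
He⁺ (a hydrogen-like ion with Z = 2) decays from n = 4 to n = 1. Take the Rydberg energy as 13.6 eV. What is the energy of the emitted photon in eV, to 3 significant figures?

51.0 eV

The Bohr energies scale as Z², so for Z = 2: E_n = −54.40/n² eV.
E_4 = −54.40/16 = −3.400 eV and E_1 = −54.40/1 = −54.40 eV.
The photon energy is |E_4 − E_1| = 51.0 eV.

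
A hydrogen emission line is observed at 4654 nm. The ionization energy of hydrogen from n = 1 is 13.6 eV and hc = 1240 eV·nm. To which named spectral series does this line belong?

ΔE = 1240/4654 = 0.2664 eV.
This matches 13.6 × (1/5² − 1/7²), so n_f = 5: the Pfund series.

Pfund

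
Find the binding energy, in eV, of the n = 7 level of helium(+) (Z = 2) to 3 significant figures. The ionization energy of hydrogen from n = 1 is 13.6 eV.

1.11 eV

E_n = −13.6 Z²/n² = −54.40/n² eV for Z = 2.
E_7 = −54.40/49 = −1.11 eV, so ionization (to E = 0) requires 1.11 eV.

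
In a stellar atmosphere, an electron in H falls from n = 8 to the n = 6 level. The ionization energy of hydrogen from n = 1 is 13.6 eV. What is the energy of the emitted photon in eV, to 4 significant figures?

E_8 = −13.60/64 = −0.2125 eV and E_6 = −13.60/36 = −0.3778 eV.
The photon energy is |E_8 − E_6| = 0.1653 eV.

0.1653 eV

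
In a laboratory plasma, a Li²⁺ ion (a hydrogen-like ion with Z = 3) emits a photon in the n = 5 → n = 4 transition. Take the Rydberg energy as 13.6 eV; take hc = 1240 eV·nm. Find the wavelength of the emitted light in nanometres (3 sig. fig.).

For Z = 3 the level energies scale as Z², so the effective Rydberg energy is 13.6 × 9 = 122.4 eV.
ΔE = 122.4 × (1/4² − 1/5²) = 122.4 × 0.02250 = 2.754 eV.
λ = hc/ΔE = 1240 / 2.754 = 450 nm.

450 nm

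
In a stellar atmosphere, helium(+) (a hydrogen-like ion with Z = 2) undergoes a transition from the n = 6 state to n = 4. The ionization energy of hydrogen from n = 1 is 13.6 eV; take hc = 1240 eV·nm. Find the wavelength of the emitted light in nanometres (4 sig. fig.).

For Z = 2 the level energies scale as Z², so the effective Rydberg energy is 13.6 × 4 = 54.40 eV.
ΔE = 54.40 × (1/4² − 1/6²) = 54.40 × 0.03472 = 1.889 eV.
λ = hc/ΔE = 1240 / 1.889 = 656.5 nm.

656.5 nm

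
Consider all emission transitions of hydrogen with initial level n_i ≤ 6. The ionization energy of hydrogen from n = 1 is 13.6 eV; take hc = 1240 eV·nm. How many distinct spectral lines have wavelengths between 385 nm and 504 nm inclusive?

3

Enumerate all n_i → n_f pairs with 1 ≤ n_f < n_i ≤ 6 and compute λ = 1240 / [13.6·1·(1/n_f² − 1/n_i²)].
Lines falling in [385, 504] nm: 6→2 (410.3 nm), 5→2 (434.2 nm), 4→2 (486.3 nm).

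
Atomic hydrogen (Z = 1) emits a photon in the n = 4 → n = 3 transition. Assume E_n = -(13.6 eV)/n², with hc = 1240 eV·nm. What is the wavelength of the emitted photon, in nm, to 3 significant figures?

1880 nm

ΔE = 13.60 × (1/3² − 1/4²) = 13.60 × 0.04861 = 0.6611 eV.
λ = hc/ΔE = 1240 / 0.6611 = 1880 nm.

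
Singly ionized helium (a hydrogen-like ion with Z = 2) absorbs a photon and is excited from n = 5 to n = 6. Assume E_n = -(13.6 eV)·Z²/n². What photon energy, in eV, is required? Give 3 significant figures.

The Bohr energies scale as Z², so for Z = 2: E_n = −54.40/n² eV.
E_6 = −54.40/36 = −1.511 eV and E_5 = −54.40/25 = −2.176 eV.
The photon energy is |E_6 − E_5| = 0.665 eV.

0.665 eV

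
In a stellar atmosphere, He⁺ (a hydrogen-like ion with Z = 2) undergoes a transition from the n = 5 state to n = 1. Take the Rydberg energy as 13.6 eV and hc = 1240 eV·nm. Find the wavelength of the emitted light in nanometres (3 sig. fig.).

23.7 nm

For Z = 2 the level energies scale as Z², so the effective Rydberg energy is 13.6 × 4 = 54.40 eV.
ΔE = 54.40 × (1/1² − 1/5²) = 54.40 × 0.9600 = 52.22 eV.
λ = hc/ΔE = 1240 / 52.22 = 23.7 nm.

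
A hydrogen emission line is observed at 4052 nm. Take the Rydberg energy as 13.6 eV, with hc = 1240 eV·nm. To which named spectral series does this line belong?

ΔE = 1240/4052 = 0.3060 eV.
This matches 13.6 × (1/4² − 1/5²), so n_f = 4: the Brackett series.

Brackett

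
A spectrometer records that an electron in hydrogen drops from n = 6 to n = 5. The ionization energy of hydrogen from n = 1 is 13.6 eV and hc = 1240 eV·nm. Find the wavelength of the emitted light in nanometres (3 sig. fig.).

7460 nm

ΔE = 13.60 × (1/5² − 1/6²) = 13.60 × 0.01222 = 0.1662 eV.
λ = hc/ΔE = 1240 / 0.1662 = 7460 nm.
This line belongs to the Pfund series.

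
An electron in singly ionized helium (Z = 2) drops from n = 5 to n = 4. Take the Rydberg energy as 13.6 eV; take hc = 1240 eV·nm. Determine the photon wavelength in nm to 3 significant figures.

1010 nm

For Z = 2 the level energies scale as Z², so the effective Rydberg energy is 13.6 × 4 = 54.40 eV.
ΔE = 54.40 × (1/4² − 1/5²) = 54.40 × 0.02250 = 1.224 eV.
λ = hc/ΔE = 1240 / 1.224 = 1010 nm.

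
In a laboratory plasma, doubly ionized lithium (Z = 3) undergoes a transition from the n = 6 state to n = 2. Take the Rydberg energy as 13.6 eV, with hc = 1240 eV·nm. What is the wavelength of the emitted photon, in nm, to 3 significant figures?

For Z = 3 the level energies scale as Z², so the effective Rydberg energy is 13.6 × 9 = 122.4 eV.
ΔE = 122.4 × (1/2² − 1/6²) = 122.4 × 0.2222 = 27.20 eV.
λ = hc/ΔE = 1240 / 27.20 = 45.6 nm.

45.6 nm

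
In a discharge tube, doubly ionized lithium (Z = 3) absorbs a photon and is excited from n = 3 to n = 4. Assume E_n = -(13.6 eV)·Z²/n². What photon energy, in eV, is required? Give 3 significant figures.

5.95 eV

The Bohr energies scale as Z², so for Z = 3: E_n = −122.4/n² eV.
E_4 = −122.4/16 = −7.650 eV and E_3 = −122.4/9 = −13.60 eV.
The photon energy is |E_4 − E_3| = 5.95 eV.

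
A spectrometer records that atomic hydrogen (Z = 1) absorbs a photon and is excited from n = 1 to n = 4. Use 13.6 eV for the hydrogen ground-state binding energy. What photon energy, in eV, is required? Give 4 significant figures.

12.75 eV

E_4 = −13.60/16 = −0.8500 eV and E_1 = −13.60/1 = −13.60 eV.
The photon energy is |E_4 − E_1| = 12.75 eV.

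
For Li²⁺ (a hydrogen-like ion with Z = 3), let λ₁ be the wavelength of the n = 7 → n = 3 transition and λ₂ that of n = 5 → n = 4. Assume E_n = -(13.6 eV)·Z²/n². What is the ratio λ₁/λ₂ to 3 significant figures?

0.248

λ ∝ 1/ΔE ∝ 1/(1/n_f² − 1/n_i²), and the Z² and hc factors cancel in the ratio.
λ₁/λ₂ = (1/4² − 1/5²)/(1/3² − 1/7²) = 0.02250/0.09070 = 0.248.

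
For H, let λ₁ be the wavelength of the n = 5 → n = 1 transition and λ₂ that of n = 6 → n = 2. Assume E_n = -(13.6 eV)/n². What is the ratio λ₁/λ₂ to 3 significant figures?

λ ∝ 1/ΔE ∝ 1/(1/n_f² − 1/n_i²), and the Z² and hc factors cancel in the ratio.
λ₁/λ₂ = (1/2² − 1/6²)/(1/1² − 1/5²) = 0.2222/0.9600 = 0.231.

0.231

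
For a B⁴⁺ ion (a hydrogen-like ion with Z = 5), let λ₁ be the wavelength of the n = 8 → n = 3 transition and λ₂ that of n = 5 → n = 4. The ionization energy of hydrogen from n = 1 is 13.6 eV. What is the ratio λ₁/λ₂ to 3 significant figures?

λ ∝ 1/ΔE ∝ 1/(1/n_f² − 1/n_i²), and the Z² and hc factors cancel in the ratio.
λ₁/λ₂ = (1/4² − 1/5²)/(1/3² − 1/8²) = 0.02250/0.09549 = 0.236.

0.236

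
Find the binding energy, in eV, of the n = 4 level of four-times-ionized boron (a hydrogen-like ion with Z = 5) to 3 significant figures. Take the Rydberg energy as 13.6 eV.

21.3 eV

E_n = −13.6 Z²/n² = −340.0/n² eV for Z = 5.
E_4 = −340.0/16 = −21.3 eV, so ionization (to E = 0) requires 21.3 eV.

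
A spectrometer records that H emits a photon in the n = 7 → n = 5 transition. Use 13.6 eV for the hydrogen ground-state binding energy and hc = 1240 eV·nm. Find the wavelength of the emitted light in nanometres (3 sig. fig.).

4650 nm

ΔE = 13.60 × (1/5² − 1/7²) = 13.60 × 0.01959 = 0.2664 eV.
λ = hc/ΔE = 1240 / 0.2664 = 4650 nm.
This line belongs to the Pfund series.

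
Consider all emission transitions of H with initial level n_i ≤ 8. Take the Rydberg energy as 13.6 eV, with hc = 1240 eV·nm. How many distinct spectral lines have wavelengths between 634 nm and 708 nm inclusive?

Enumerate all n_i → n_f pairs with 1 ≤ n_f < n_i ≤ 8 and compute λ = 1240 / [13.6·1·(1/n_f² − 1/n_i²)].
Lines falling in [634, 708] nm: 3→2 (656.5 nm).

1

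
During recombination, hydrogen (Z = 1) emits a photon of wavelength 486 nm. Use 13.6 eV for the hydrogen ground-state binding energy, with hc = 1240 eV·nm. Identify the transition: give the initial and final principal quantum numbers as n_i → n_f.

The photon energy is ΔE = hc/λ = 1240 / 486 = 2.551 eV.
With Z = 1, ΔE = 13.60 × (1/n_f² − 1/n_i²), so 1/n_f² − 1/n_i² = 0.1876.
Trying n_f = 2 gives 1/n_i² = 0.06239, i.e. n_i ≈ 4; this pair matches.

n_i = 4, n_f = 2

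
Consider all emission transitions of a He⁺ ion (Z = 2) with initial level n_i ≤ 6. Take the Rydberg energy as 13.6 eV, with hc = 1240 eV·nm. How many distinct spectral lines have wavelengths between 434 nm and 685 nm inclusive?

Enumerate all n_i → n_f pairs with 1 ≤ n_f < n_i ≤ 6 and compute λ = 1240 / [13.6·4·(1/n_f² − 1/n_i²)].
Lines falling in [434, 685] nm: 4→3 (468.9 nm), 6→4 (656.5 nm).

2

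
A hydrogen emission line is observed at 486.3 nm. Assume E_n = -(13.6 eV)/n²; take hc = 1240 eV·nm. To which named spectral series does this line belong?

ΔE = 1240/486.3 = 2.550 eV.
This matches 13.6 × (1/2² − 1/4²), so n_f = 2: the Balmer series.

Balmer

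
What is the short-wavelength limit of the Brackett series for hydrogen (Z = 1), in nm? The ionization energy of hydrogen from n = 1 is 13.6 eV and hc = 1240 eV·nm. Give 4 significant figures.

The Brackett series has lower level n_f = 4; the series limit corresponds to n_i → ∞.
ΔE_max = 13.6 × 1 / 4² = 0.8500 eV.
λ_min = 1240 / 0.8500 = 1459 nm.

1459 nm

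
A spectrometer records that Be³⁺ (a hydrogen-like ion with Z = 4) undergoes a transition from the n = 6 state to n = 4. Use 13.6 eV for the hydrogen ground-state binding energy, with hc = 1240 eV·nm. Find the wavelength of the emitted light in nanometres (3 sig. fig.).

164 nm

For Z = 4 the level energies scale as Z², so the effective Rydberg energy is 13.6 × 16 = 217.6 eV.
ΔE = 217.6 × (1/4² − 1/6²) = 217.6 × 0.03472 = 7.556 eV.
λ = hc/ΔE = 1240 / 7.556 = 164 nm.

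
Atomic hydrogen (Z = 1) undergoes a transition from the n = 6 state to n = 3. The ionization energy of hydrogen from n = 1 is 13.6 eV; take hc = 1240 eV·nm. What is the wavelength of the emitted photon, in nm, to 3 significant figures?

1090 nm

ΔE = 13.60 × (1/3² − 1/6²) = 13.60 × 0.08333 = 1.133 eV.
λ = hc/ΔE = 1240 / 1.133 = 1090 nm.
This line belongs to the Paschen series.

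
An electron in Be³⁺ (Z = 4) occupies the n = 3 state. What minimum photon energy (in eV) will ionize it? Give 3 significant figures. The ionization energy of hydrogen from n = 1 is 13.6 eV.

E_n = −13.6 Z²/n² = −217.6/n² eV for Z = 4.
E_3 = −217.6/9 = −24.2 eV, so ionization (to E = 0) requires 24.2 eV.

24.2 eV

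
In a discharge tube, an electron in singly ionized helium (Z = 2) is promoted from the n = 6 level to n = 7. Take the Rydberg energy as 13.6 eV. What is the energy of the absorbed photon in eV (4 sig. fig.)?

0.4009 eV

The Bohr energies scale as Z², so for Z = 2: E_n = −54.40/n² eV.
E_7 = −54.40/49 = −1.110 eV and E_6 = −54.40/36 = −1.511 eV.
The photon energy is |E_7 − E_6| = 0.4009 eV.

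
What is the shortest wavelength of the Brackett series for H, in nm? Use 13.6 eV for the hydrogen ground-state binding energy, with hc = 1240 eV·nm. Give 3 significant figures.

The Brackett series has lower level n_f = 4; the series limit corresponds to n_i → ∞.
ΔE_max = 13.6 × 1 / 4² = 0.8500 eV.
λ_min = 1240 / 0.8500 = 1460 nm.

1460 nm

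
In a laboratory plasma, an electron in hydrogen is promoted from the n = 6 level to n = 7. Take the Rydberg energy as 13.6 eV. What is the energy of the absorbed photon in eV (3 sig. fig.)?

0.100 eV

E_7 = −13.60/49 = −0.2776 eV and E_6 = −13.60/36 = −0.3778 eV.
The photon energy is |E_7 − E_6| = 0.100 eV.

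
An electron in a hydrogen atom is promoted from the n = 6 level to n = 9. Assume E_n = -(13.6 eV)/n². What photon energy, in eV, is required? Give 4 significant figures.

E_9 = −13.60/81 = −0.1679 eV and E_6 = −13.60/36 = −0.3778 eV.
The photon energy is |E_9 − E_6| = 0.2099 eV.

0.2099 eV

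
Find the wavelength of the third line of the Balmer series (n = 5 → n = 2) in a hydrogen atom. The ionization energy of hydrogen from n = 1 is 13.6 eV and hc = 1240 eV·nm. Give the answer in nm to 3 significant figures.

434 nm

The Balmer series terminates on n_f = 2; the third line has n_i = 2+3 = 5.
ΔE = 13.60 × (1/2² − 1/5²) = 2.856 eV.
λ = 1240 / 2.856 = 434 nm.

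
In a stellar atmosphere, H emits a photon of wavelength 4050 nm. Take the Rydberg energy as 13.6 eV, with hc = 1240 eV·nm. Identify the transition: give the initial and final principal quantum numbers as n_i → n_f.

The photon energy is ΔE = hc/λ = 1240 / 4050 = 0.3062 eV.
With Z = 1, ΔE = 13.60 × (1/n_f² − 1/n_i²), so 1/n_f² − 1/n_i² = 0.02251.
Trying n_f = 4 gives 1/n_i² = 0.03999, i.e. n_i ≈ 5; this pair matches.

n_i = 5, n_f = 4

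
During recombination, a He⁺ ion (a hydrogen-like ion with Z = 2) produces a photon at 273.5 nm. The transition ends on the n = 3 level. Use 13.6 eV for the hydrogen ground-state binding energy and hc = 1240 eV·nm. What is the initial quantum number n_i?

The photon energy is ΔE = hc/λ = 1240 / 273.5 = 4.534 eV.
With Z = 2, ΔE = 54.40 × (1/n_f² − 1/n_i²), so 1/n_f² − 1/n_i² = 0.08334.
With n_f = 3: 1/n_i² = 1/9 − 0.08334 = 0.02777, so n_i ≈ 6.00.

n_i = 6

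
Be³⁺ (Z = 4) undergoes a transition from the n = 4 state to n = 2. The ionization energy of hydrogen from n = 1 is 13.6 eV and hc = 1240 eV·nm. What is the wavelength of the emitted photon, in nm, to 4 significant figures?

For Z = 4 the level energies scale as Z², so the effective Rydberg energy is 13.6 × 16 = 217.6 eV.
ΔE = 217.6 × (1/2² − 1/4²) = 217.6 × 0.1875 = 40.80 eV.
λ = hc/ΔE = 1240 / 40.80 = 30.39 nm.

30.39 nm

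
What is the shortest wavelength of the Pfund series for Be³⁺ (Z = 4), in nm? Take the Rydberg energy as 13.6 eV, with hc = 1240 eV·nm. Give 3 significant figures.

The Pfund series has lower level n_f = 5; the series limit corresponds to n_i → ∞.
ΔE_max = 13.6 × 16 / 5² = 8.704 eV.
λ_min = 1240 / 8.704 = 142 nm.

142 nm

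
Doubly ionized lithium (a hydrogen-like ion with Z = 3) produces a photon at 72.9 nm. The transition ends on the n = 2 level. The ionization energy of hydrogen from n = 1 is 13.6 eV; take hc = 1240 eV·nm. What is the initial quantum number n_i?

The photon energy is ΔE = hc/λ = 1240 / 72.9 = 17.01 eV.
With Z = 3, ΔE = 122.4 × (1/n_f² − 1/n_i²), so 1/n_f² − 1/n_i² = 0.1390.
With n_f = 2: 1/n_i² = 1/4 − 0.1390 = 0.1110, so n_i ≈ 3.00.

n_i = 3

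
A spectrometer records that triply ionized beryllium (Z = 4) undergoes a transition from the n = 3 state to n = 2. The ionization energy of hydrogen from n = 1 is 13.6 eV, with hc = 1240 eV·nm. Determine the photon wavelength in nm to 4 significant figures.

For Z = 4 the level energies scale as Z², so the effective Rydberg energy is 13.6 × 16 = 217.6 eV.
ΔE = 217.6 × (1/2² − 1/3²) = 217.6 × 0.1389 = 30.22 eV.
λ = hc/ΔE = 1240 / 30.22 = 41.03 nm.

41.03 nm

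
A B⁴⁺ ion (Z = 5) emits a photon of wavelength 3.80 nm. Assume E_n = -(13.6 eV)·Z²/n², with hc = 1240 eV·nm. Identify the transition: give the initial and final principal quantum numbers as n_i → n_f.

The photon energy is ΔE = hc/λ = 1240 / 3.80 = 326.3 eV.
With Z = 5, ΔE = 340.0 × (1/n_f² − 1/n_i²), so 1/n_f² − 1/n_i² = 0.9598.
Trying n_f = 1 gives 1/n_i² = 0.04025, i.e. n_i ≈ 5; this pair matches.

n_i = 5, n_f = 1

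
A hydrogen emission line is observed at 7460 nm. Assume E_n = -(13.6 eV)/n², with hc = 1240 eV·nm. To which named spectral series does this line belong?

ΔE = 1240/7460 = 0.1662 eV.
This matches 13.6 × (1/5² − 1/6²), so n_f = 5: the Pfund series.

Pfund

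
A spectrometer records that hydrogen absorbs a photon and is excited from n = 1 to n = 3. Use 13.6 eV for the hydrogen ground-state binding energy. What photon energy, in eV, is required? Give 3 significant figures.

12.1 eV

E_3 = −13.60/9 = −1.511 eV and E_1 = −13.60/1 = −13.60 eV.
The photon energy is |E_3 − E_1| = 12.1 eV.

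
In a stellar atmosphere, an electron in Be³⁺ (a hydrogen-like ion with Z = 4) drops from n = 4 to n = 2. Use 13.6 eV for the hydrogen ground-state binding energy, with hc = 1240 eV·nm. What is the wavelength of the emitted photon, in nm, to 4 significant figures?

For Z = 4 the level energies scale as Z², so the effective Rydberg energy is 13.6 × 16 = 217.6 eV.
ΔE = 217.6 × (1/2² − 1/4²) = 217.6 × 0.1875 = 40.80 eV.
λ = hc/ΔE = 1240 / 40.80 = 30.39 nm.

30.39 nm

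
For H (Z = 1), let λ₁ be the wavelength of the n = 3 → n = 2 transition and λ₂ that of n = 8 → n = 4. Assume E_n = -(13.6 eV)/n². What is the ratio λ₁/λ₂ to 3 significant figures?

0.338

λ ∝ 1/ΔE ∝ 1/(1/n_f² − 1/n_i²), and the Z² and hc factors cancel in the ratio.
λ₁/λ₂ = (1/4² − 1/8²)/(1/2² − 1/3²) = 0.04688/0.1389 = 0.338.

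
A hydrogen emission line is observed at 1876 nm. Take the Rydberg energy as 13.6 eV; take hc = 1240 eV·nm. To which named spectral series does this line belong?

Paschen

ΔE = 1240/1876 = 0.6610 eV.
This matches 13.6 × (1/3² − 1/4²), so n_f = 3: the Paschen series.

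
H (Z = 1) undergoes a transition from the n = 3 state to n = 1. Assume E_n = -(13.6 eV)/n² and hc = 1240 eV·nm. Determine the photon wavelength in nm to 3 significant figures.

103 nm

ΔE = 13.60 × (1/1² − 1/3²) = 13.60 × 0.8889 = 12.09 eV.
λ = hc/ΔE = 1240 / 12.09 = 103 nm.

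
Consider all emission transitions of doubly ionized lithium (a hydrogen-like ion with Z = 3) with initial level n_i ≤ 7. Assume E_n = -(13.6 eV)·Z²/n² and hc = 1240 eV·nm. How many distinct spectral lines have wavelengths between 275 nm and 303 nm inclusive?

1

Enumerate all n_i → n_f pairs with 1 ≤ n_f < n_i ≤ 7 and compute λ = 1240 / [13.6·9·(1/n_f² − 1/n_i²)].
Lines falling in [275, 303] nm: 6→4 (291.8 nm).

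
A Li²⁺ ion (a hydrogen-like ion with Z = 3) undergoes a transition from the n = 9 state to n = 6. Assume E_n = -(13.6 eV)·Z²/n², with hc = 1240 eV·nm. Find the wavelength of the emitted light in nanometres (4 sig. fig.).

656.5 nm

For Z = 3 the level energies scale as Z², so the effective Rydberg energy is 13.6 × 9 = 122.4 eV.
ΔE = 122.4 × (1/6² − 1/9²) = 122.4 × 0.01543 = 1.889 eV.
λ = hc/ΔE = 1240 / 1.889 = 656.5 nm.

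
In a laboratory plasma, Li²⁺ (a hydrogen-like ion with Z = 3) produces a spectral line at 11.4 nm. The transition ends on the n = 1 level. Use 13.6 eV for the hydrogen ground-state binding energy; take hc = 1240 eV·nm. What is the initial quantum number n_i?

The photon energy is ΔE = hc/λ = 1240 / 11.4 = 108.8 eV.
With Z = 3, ΔE = 122.4 × (1/n_f² − 1/n_i²), so 1/n_f² − 1/n_i² = 0.8887.
With n_f = 1: 1/n_i² = 1/1 − 0.8887 = 0.1113, so n_i ≈ 3.00.

n_i = 3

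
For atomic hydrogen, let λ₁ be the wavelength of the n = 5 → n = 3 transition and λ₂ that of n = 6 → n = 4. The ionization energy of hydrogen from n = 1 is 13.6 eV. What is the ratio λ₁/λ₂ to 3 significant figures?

λ ∝ 1/ΔE ∝ 1/(1/n_f² − 1/n_i²), and the Z² and hc factors cancel in the ratio.
λ₁/λ₂ = (1/4² − 1/6²)/(1/3² − 1/5²) = 0.03472/0.07111 = 0.488.

0.488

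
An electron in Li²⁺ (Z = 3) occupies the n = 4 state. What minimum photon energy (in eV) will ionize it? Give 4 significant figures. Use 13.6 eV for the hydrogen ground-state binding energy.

7.650 eV

E_n = −13.6 Z²/n² = −122.4/n² eV for Z = 3.
E_4 = −122.4/16 = −7.650 eV, so ionization (to E = 0) requires 7.650 eV.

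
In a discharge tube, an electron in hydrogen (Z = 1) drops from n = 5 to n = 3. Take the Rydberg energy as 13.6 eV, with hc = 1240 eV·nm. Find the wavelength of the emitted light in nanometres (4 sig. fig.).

1282 nm

ΔE = 13.60 × (1/3² − 1/5²) = 13.60 × 0.07111 = 0.9671 eV.
λ = hc/ΔE = 1240 / 0.9671 = 1282 nm.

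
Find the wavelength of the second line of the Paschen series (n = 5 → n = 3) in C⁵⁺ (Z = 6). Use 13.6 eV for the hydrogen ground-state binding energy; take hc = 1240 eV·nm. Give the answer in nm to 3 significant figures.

The Paschen series terminates on n_f = 3; the second line has n_i = 3+2 = 5.
ΔE = 489.6 × (1/3² − 1/5²) = 34.82 eV.
λ = 1240 / 34.82 = 35.6 nm.

35.6 nm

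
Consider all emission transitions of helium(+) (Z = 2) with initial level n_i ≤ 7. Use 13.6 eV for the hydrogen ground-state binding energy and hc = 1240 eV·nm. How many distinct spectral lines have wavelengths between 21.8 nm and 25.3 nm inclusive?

4

Enumerate all n_i → n_f pairs with 1 ≤ n_f < n_i ≤ 7 and compute λ = 1240 / [13.6·4·(1/n_f² − 1/n_i²)].
Lines falling in [21.8, 25.3] nm: 7→1 (23.27 nm), 6→1 (23.45 nm), 5→1 (23.74 nm), 4→1 (24.31 nm).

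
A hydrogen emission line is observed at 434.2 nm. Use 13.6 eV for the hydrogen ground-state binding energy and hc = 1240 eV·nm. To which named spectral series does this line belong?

ΔE = 1240/434.2 = 2.856 eV.
This matches 13.6 × (1/2² − 1/5²), so n_f = 2: the Balmer series.

Balmer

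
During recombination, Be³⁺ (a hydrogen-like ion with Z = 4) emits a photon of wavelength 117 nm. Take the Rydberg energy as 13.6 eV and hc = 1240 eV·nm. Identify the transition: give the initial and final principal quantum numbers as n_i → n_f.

n_i = 4, n_f = 3

The photon energy is ΔE = hc/λ = 1240 / 117 = 10.60 eV.
With Z = 4, ΔE = 217.6 × (1/n_f² − 1/n_i²), so 1/n_f² − 1/n_i² = 0.04871.
Trying n_f = 3 gives 1/n_i² = 0.06241, i.e. n_i ≈ 4; this pair matches.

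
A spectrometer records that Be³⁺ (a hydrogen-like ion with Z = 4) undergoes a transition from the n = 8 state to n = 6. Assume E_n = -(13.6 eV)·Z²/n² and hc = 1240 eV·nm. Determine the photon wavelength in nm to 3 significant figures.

For Z = 4 the level energies scale as Z², so the effective Rydberg energy is 13.6 × 16 = 217.6 eV.
ΔE = 217.6 × (1/6² − 1/8²) = 217.6 × 0.01215 = 2.644 eV.
λ = hc/ΔE = 1240 / 2.644 = 469 nm.

469 nm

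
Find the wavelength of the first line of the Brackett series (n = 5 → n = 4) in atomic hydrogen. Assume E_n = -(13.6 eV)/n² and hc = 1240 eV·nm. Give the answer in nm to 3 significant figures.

4050 nm

The Brackett series terminates on n_f = 4; the first line has n_i = 4+1 = 5.
ΔE = 13.60 × (1/4² − 1/5²) = 0.3060 eV.
λ = 1240 / 0.3060 = 4050 nm.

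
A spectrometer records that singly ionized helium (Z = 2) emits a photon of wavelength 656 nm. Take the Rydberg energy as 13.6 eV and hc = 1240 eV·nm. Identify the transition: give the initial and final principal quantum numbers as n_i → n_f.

The photon energy is ΔE = hc/λ = 1240 / 656 = 1.890 eV.
With Z = 2, ΔE = 54.40 × (1/n_f² − 1/n_i²), so 1/n_f² − 1/n_i² = 0.03475.
Trying n_f = 4 gives 1/n_i² = 0.02775, i.e. n_i ≈ 6; this pair matches.

n_i = 6, n_f = 4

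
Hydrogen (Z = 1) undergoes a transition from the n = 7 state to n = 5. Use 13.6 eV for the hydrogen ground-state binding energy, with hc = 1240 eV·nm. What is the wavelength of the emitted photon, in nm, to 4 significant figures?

4654 nm

ΔE = 13.60 × (1/5² − 1/7²) = 13.60 × 0.01959 = 0.2664 eV.
λ = hc/ΔE = 1240 / 0.2664 = 4654 nm.
This line belongs to the Pfund series.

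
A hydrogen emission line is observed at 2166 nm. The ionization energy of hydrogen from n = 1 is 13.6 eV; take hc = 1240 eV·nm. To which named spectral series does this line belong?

ΔE = 1240/2166 = 0.5725 eV.
This matches 13.6 × (1/4² − 1/7²), so n_f = 4: the Brackett series.

Brackett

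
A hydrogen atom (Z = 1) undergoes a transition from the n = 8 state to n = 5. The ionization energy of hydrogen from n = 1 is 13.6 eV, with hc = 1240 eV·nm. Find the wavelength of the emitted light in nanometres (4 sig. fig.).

ΔE = 13.60 × (1/5² − 1/8²) = 13.60 × 0.02438 = 0.3315 eV.
λ = hc/ΔE = 1240 / 0.3315 = 3741 nm.
This line belongs to the Pfund series.

3741 nm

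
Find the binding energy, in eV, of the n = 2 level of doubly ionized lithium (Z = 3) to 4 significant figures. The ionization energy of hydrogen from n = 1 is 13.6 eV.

30.60 eV

E_n = −13.6 Z²/n² = −122.4/n² eV for Z = 3.
E_2 = −122.4/4 = −30.60 eV, so ionization (to E = 0) requires 30.60 eV.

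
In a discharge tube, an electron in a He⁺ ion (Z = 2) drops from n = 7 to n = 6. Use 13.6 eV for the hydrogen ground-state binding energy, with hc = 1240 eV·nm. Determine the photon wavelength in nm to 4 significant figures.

For Z = 2 the level energies scale as Z², so the effective Rydberg energy is 13.6 × 4 = 54.40 eV.
ΔE = 54.40 × (1/6² − 1/7²) = 54.40 × 0.007370 = 0.4009 eV.
λ = hc/ΔE = 1240 / 0.4009 = 3093 nm.

3093 nm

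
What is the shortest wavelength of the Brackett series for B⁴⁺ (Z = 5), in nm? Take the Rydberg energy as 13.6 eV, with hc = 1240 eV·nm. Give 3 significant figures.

58.4 nm

The Brackett series has lower level n_f = 4; the series limit corresponds to n_i → ∞.
ΔE_max = 13.6 × 25 / 4² = 21.25 eV.
λ_min = 1240 / 21.25 = 58.4 nm.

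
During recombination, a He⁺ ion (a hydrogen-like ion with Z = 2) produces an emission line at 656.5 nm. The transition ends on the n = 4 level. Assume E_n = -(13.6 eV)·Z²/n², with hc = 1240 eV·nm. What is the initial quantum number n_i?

The photon energy is ΔE = hc/λ = 1240 / 656.5 = 1.889 eV.
With Z = 2, ΔE = 54.40 × (1/n_f² − 1/n_i²), so 1/n_f² − 1/n_i² = 0.03472.
With n_f = 4: 1/n_i² = 1/16 − 0.03472 = 0.02778, so n_i ≈ 6.00.

n_i = 6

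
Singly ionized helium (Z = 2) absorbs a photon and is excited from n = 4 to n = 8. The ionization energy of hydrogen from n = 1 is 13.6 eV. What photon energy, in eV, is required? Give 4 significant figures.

2.550 eV

The Bohr energies scale as Z², so for Z = 2: E_n = −54.40/n² eV.
E_8 = −54.40/64 = −0.8500 eV and E_4 = −54.40/16 = −3.400 eV.
The photon energy is |E_8 − E_4| = 2.550 eV.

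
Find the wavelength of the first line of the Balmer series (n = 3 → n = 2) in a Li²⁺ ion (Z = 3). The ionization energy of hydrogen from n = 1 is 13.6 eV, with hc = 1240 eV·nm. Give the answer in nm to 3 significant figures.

72.9 nm

The Balmer series terminates on n_f = 2; the first line has n_i = 2+1 = 3.
ΔE = 122.4 × (1/2² − 1/3²) = 17.00 eV.
λ = 1240 / 17.00 = 72.9 nm.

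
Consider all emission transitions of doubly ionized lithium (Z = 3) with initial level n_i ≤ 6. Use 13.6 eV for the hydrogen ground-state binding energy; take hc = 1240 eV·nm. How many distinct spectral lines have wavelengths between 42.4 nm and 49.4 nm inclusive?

Enumerate all n_i → n_f pairs with 1 ≤ n_f < n_i ≤ 6 and compute λ = 1240 / [13.6·9·(1/n_f² − 1/n_i²)].
Lines falling in [42.4, 49.4] nm: 6→2 (45.59 nm), 5→2 (48.24 nm).

2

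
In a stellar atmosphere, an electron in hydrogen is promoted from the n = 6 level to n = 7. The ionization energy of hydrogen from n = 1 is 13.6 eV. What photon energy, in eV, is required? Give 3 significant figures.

E_7 = −13.60/49 = −0.2776 eV and E_6 = −13.60/36 = −0.3778 eV.
The photon energy is |E_7 − E_6| = 0.100 eV.

0.100 eV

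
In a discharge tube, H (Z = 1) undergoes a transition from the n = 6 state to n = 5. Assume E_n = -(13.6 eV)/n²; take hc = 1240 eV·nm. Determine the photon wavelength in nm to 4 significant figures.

ΔE = 13.60 × (1/5² − 1/6²) = 13.60 × 0.01222 = 0.1662 eV.
λ = hc/ΔE = 1240 / 0.1662 = 7460 nm.

7460 nm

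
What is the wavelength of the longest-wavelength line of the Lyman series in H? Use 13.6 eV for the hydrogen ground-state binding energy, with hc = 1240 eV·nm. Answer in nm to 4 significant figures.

121.6 nm

The Lyman series terminates on n_f = 1; the first line has n_i = 1+1 = 2.
ΔE = 13.60 × (1/1² − 1/2²) = 10.20 eV.
λ = 1240 / 10.20 = 121.6 nm.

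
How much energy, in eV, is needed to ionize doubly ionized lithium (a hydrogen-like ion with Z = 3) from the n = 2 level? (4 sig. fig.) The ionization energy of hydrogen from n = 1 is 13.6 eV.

30.60 eV

E_n = −13.6 Z²/n² = −122.4/n² eV for Z = 3.
E_2 = −122.4/4 = −30.60 eV, so ionization (to E = 0) requires 30.60 eV.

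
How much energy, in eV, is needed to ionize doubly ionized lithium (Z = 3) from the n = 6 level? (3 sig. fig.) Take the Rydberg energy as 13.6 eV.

3.40 eV

E_n = −13.6 Z²/n² = −122.4/n² eV for Z = 3.
E_6 = −122.4/36 = −3.40 eV, so ionization (to E = 0) requires 3.40 eV.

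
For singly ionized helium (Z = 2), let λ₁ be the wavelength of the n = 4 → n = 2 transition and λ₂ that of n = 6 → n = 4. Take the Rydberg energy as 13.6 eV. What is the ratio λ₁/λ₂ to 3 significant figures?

λ ∝ 1/ΔE ∝ 1/(1/n_f² − 1/n_i²), and the Z² and hc factors cancel in the ratio.
λ₁/λ₂ = (1/4² − 1/6²)/(1/2² − 1/4²) = 0.03472/0.1875 = 0.185.

0.185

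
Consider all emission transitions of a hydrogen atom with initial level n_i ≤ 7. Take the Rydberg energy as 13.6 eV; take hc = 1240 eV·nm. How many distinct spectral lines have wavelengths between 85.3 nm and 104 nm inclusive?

Enumerate all n_i → n_f pairs with 1 ≤ n_f < n_i ≤ 7 and compute λ = 1240 / [13.6·1·(1/n_f² − 1/n_i²)].
Lines falling in [85.3, 104] nm: 7→1 (93.08 nm), 6→1 (93.78 nm), 5→1 (94.98 nm), 4→1 (97.25 nm), 3→1 (102.6 nm).

5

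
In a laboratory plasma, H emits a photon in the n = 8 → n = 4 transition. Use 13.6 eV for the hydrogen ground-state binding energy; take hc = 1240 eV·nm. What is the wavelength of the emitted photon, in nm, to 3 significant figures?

ΔE = 13.60 × (1/4² − 1/8²) = 13.60 × 0.04688 = 0.6375 eV.
λ = hc/ΔE = 1240 / 0.6375 = 1950 nm.
This line belongs to the Brackett series.

1950 nm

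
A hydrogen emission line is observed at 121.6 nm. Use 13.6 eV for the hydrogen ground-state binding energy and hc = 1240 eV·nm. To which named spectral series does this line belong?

Lyman

ΔE = 1240/121.6 = 10.20 eV.
This matches 13.6 × (1/1² − 1/2²), so n_f = 1: the Lyman series.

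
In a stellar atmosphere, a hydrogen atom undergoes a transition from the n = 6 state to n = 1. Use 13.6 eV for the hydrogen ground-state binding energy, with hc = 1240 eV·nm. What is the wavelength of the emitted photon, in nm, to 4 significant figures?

ΔE = 13.60 × (1/1² − 1/6²) = 13.60 × 0.9722 = 13.22 eV.
λ = hc/ΔE = 1240 / 13.22 = 93.78 nm.

93.78 nm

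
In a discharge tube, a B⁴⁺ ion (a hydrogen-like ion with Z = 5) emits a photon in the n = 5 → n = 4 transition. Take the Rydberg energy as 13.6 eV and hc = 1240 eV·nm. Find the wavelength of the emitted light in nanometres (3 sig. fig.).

162 nm

For Z = 5 the level energies scale as Z², so the effective Rydberg energy is 13.6 × 25 = 340.0 eV.
ΔE = 340.0 × (1/4² − 1/5²) = 340.0 × 0.02250 = 7.650 eV.
λ = hc/ΔE = 1240 / 7.650 = 162 nm.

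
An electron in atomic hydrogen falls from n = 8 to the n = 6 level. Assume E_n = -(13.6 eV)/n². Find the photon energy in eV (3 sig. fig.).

E_8 = −13.60/64 = −0.2125 eV and E_6 = −13.60/36 = −0.3778 eV.
The photon energy is |E_8 − E_6| = 0.165 eV.

0.165 eV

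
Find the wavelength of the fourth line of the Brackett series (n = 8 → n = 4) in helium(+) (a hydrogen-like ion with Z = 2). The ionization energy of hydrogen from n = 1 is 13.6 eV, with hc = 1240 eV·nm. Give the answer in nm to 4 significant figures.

486.3 nm

The Brackett series terminates on n_f = 4; the fourth line has n_i = 4+4 = 8.
ΔE = 54.40 × (1/4² − 1/8²) = 2.550 eV.
λ = 1240 / 2.550 = 486.3 nm.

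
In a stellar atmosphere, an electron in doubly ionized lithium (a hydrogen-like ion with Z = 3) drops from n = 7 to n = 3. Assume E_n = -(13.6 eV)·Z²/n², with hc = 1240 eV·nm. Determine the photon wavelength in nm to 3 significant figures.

For Z = 3 the level energies scale as Z², so the effective Rydberg energy is 13.6 × 9 = 122.4 eV.
ΔE = 122.4 × (1/3² − 1/7²) = 122.4 × 0.09070 = 11.10 eV.
λ = hc/ΔE = 1240 / 11.10 = 112 nm.

112 nm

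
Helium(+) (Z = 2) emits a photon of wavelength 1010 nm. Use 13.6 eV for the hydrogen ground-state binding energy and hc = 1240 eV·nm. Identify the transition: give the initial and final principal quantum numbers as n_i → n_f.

n_i = 5, n_f = 4

The photon energy is ΔE = hc/λ = 1240 / 1010 = 1.228 eV.
With Z = 2, ΔE = 54.40 × (1/n_f² − 1/n_i²), so 1/n_f² − 1/n_i² = 0.02257.
Trying n_f = 4 gives 1/n_i² = 0.03993, i.e. n_i ≈ 5; this pair matches.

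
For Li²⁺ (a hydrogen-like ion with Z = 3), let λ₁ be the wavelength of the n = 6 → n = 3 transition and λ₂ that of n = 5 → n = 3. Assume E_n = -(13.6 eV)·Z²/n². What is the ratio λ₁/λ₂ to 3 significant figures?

λ ∝ 1/ΔE ∝ 1/(1/n_f² − 1/n_i²), and the Z² and hc factors cancel in the ratio.
λ₁/λ₂ = (1/3² − 1/5²)/(1/3² − 1/6²) = 0.07111/0.08333 = 0.853.

0.853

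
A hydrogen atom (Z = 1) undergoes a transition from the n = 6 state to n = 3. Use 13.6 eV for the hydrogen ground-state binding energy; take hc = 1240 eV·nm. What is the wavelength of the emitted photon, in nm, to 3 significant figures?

ΔE = 13.60 × (1/3² − 1/6²) = 13.60 × 0.08333 = 1.133 eV.
λ = hc/ΔE = 1240 / 1.133 = 1090 nm.

1090 nm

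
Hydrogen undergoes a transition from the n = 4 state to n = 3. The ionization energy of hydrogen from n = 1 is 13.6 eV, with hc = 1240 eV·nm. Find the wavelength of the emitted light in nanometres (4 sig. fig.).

ΔE = 13.60 × (1/3² − 1/4²) = 13.60 × 0.04861 = 0.6611 eV.
λ = hc/ΔE = 1240 / 0.6611 = 1876 nm.
This line belongs to the Paschen series.

1876 nm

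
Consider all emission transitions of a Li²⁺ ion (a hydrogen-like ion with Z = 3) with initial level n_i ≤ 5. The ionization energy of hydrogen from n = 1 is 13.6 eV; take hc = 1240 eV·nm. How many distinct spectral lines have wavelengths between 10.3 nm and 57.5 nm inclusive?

6

Enumerate all n_i → n_f pairs with 1 ≤ n_f < n_i ≤ 5 and compute λ = 1240 / [13.6·9·(1/n_f² − 1/n_i²)].
Lines falling in [10.3, 57.5] nm: 5→1 (10.55 nm), 4→1 (10.81 nm), 3→1 (11.40 nm), 2→1 (13.51 nm), 5→2 (48.24 nm), 4→2 (54.03 nm).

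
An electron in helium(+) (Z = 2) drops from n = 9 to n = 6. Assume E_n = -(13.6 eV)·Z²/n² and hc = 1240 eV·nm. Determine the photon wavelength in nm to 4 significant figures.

For Z = 2 the level energies scale as Z², so the effective Rydberg energy is 13.6 × 4 = 54.40 eV.
ΔE = 54.40 × (1/6² − 1/9²) = 54.40 × 0.01543 = 0.8395 eV.
λ = hc/ΔE = 1240 / 0.8395 = 1477 nm.

1477 nm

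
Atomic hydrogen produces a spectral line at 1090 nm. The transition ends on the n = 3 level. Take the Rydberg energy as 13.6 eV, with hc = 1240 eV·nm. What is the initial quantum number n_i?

The photon energy is ΔE = hc/λ = 1240 / 1090 = 1.138 eV.
With Z = 1, ΔE = 13.60 × (1/n_f² − 1/n_i²), so 1/n_f² − 1/n_i² = 0.08365.
With n_f = 3: 1/n_i² = 1/9 − 0.08365 = 0.02746, so n_i ≈ 6.03.

n_i = 6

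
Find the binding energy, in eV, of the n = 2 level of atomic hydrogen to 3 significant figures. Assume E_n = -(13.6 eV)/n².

3.40 eV

E_2 = −13.60/4 = −3.40 eV, so ionization (to E = 0) requires 3.40 eV.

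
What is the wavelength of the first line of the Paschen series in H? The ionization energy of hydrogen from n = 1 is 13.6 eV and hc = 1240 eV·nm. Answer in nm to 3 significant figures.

The Paschen series terminates on n_f = 3; the first line has n_i = 3+1 = 4.
ΔE = 13.60 × (1/3² − 1/4²) = 0.6611 eV.
λ = 1240 / 0.6611 = 1880 nm.

1880 nm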